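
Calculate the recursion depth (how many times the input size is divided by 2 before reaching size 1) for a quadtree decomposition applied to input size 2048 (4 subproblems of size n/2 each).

For divide and conquer with division factor 2:

Problem sizes at each level:
Level 0: 2048
Level 1: 1024
Level 2: 512
Level 3: 256
Level 4: 128
Level 5: 64
Level 6: 32
Level 7: 16
Level 8: 8
Level 9: 4
Level 10: 2
Level 11: 1

The root is level 0 and the size-1 base case is level 11 (the tree spans levels 0 through 11, i.e. 12 levels counting the root), so the depth is the number of divisions: log_2(2048) = 11

The recursion tree depth is log_2(2048) = 11. At each level, the problem size is divided by 2, so it takes 11 divisions to reduce to a base case of size 1. The algorithm makes 4 recursive calls at each level.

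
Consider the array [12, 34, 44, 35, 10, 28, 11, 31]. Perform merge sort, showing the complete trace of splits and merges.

Merge sort trace:

Split: [12, 34, 44, 35, 10, 28, 11, 31] -> [12, 34, 44, 35] and [10, 28, 11, 31]
  Split: [12, 34, 44, 35] -> [12, 34] and [44, 35]
    Split: [12, 34] -> [12] and [34]
    Merge: [12] + [34] -> [12, 34]
    Split: [44, 35] -> [44] and [35]
    Merge: [44] + [35] -> [35, 44]
  Merge: [12, 34] + [35, 44] -> [12, 34, 35, 44]
  Split: [10, 28, 11, 31] -> [10, 28] and [11, 31]
    Split: [10, 28] -> [10] and [28]
    Merge: [10] + [28] -> [10, 28]
    Split: [11, 31] -> [11] and [31]
    Merge: [11] + [31] -> [11, 31]
  Merge: [10, 28] + [11, 31] -> [10, 11, 28, 31]
Merge: [12, 34, 35, 44] + [10, 11, 28, 31] -> [10, 11, 12, 28, 31, 34, 35, 44]

Final sorted array: [10, 11, 12, 28, 31, 34, 35, 44]

The merge sort proceeds by recursively splitting the array and merging sorted halves.
After all merges, the sorted array is [10, 11, 12, 28, 31, 34, 35, 44].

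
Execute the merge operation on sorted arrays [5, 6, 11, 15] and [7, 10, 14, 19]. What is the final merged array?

Merging process:

Compare 5 vs 7: take 5 from left. Merged: [5]
Compare 6 vs 7: take 6 from left. Merged: [5, 6]
Compare 11 vs 7: take 7 from right. Merged: [5, 6, 7]
Compare 11 vs 10: take 10 from right. Merged: [5, 6, 7, 10]
Compare 11 vs 14: take 11 from left. Merged: [5, 6, 7, 10, 11]
Compare 15 vs 14: take 14 from right. Merged: [5, 6, 7, 10, 11, 14]
Compare 15 vs 19: take 15 from left. Merged: [5, 6, 7, 10, 11, 14, 15]
Append remaining from right: [19]. Merged: [5, 6, 7, 10, 11, 14, 15, 19]

Final merged array: [5, 6, 7, 10, 11, 14, 15, 19]
Total comparisons: 7

The merged array is [5, 6, 7, 10, 11, 14, 15, 19], requiring 7 comparisons. The merge step runs in O(n) time where n is the total number of elements.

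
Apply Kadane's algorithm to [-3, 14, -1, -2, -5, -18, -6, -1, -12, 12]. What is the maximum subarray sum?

Using Kadane's algorithm on [-3, 14, -1, -2, -5, -18, -6, -1, -12, 12]:

Scanning through the array:
Position 1 (value 14): max_ending_here = 14, max_so_far = 14
Position 2 (value -1): max_ending_here = 13, max_so_far = 14
Position 3 (value -2): max_ending_here = 11, max_so_far = 14
Position 4 (value -5): max_ending_here = 6, max_so_far = 14
Position 5 (value -18): max_ending_here = -12, max_so_far = 14
Position 6 (value -6): max_ending_here = -6, max_so_far = 14
Position 7 (value -1): max_ending_here = -1, max_so_far = 14
Position 8 (value -12): max_ending_here = -12, max_so_far = 14
Position 9 (value 12): max_ending_here = 12, max_so_far = 14

Maximum subarray: [14]
Maximum sum: 14

The maximum subarray is [14] with sum 14. This subarray runs from index 1 to index 1.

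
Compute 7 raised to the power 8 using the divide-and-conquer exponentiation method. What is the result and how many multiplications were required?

Computing 7^8 by squaring (build up from 7^1; each line after the first costs one multiplication):

7^1 = 7
7^2 = (7^1)^2 = 7^2 = 49
7^4 = (7^2)^2 = 49^2 = 2401
7^8 = (7^4)^2 = 2401^2 = 5764801

Result: 5764801
Multiplications needed: 3 (3 lines after 7^1)

7^8 = 5764801. Using exponentiation by squaring, this requires 3 multiplications. The key idea: if the exponent is even, square the half-power; if odd, multiply by the base once.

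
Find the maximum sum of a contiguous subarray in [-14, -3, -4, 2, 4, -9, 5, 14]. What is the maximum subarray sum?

Using Kadane's algorithm on [-14, -3, -4, 2, 4, -9, 5, 14]:

Scanning through the array:
Position 1 (value -3): max_ending_here = -3, max_so_far = -3
Position 2 (value -4): max_ending_here = -4, max_so_far = -3
Position 3 (value 2): max_ending_here = 2, max_so_far = 2
Position 4 (value 4): max_ending_here = 6, max_so_far = 6
Position 5 (value -9): max_ending_here = -3, max_so_far = 6
Position 6 (value 5): max_ending_here = 5, max_so_far = 6
Position 7 (value 14): max_ending_here = 19, max_so_far = 19

Maximum subarray: [5, 14]
Maximum sum: 19

The maximum subarray is [5, 14] with sum 19. This subarray runs from index 6 to index 7.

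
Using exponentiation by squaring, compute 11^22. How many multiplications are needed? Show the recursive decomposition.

Computing 11^22 by squaring (build up from 11^1; each line after the first costs one multiplication):

11^1 = 11
11^2 = (11^1)^2 = 11^2 = 121
11^4 = (11^2)^2 = 121^2 = 14641
11^5 = 11 * 11^4 = 11 * 14641 = 161051
11^10 = (11^5)^2 = 161051^2 = 25937424601
11^11 = 11 * 11^10 = 11 * 25937424601 = 285311670611
11^22 = (11^11)^2 = 285311670611^2 = 81402749386839761113321

Result: 81402749386839761113321
Multiplications needed: 6 (6 lines after 11^1)

11^22 = 81402749386839761113321. Using exponentiation by squaring, this requires 6 multiplications. The key idea: if the exponent is even, square the half-power; if odd, multiply by the base once.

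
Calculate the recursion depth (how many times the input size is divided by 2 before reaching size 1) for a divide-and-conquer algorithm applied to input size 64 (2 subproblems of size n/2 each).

For divide and conquer with division factor 2:

Problem sizes at each level:
Level 0: 64
Level 1: 32
Level 2: 16
Level 3: 8
Level 4: 4
Level 5: 2
Level 6: 1

The root is level 0 and the size-1 base case is level 6 (the tree spans levels 0 through 6, i.e. 7 levels counting the root), so the depth is the number of divisions: log_2(64) = 6

The recursion tree depth is log_2(64) = 6. At each level, the problem size is divided by 2, so it takes 6 divisions to reduce to a base case of size 1. The algorithm makes 2 recursive calls at each level.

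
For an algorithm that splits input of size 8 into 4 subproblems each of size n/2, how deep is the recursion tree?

For divide and conquer with division factor 2:

Problem sizes at each level:
Level 0: 8
Level 1: 4
Level 2: 2
Level 3: 1

The root is level 0 and the size-1 base case is level 3 (the tree spans levels 0 through 3, i.e. 4 levels counting the root), so the depth is the number of divisions: log_2(8) = 3

The recursion tree depth is log_2(8) = 3. At each level, the problem size is divided by 2, so it takes 3 divisions to reduce to a base case of size 1. The algorithm makes 4 recursive calls at each level.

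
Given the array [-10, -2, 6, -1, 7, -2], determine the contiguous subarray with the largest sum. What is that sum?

Using Kadane's algorithm on [-10, -2, 6, -1, 7, -2]:

Scanning through the array:
Position 1 (value -2): max_ending_here = -2, max_so_far = -2
Position 2 (value 6): max_ending_here = 6, max_so_far = 6
Position 3 (value -1): max_ending_here = 5, max_so_far = 6
Position 4 (value 7): max_ending_here = 12, max_so_far = 12
Position 5 (value -2): max_ending_here = 10, max_so_far = 12

Maximum subarray: [6, -1, 7]
Maximum sum: 12

The maximum subarray is [6, -1, 7] with sum 12. This subarray runs from index 2 to index 4.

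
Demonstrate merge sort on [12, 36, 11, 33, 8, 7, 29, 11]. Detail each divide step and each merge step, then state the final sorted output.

Merge sort trace:

Split: [12, 36, 11, 33, 8, 7, 29, 11] -> [12, 36, 11, 33] and [8, 7, 29, 11]
  Split: [12, 36, 11, 33] -> [12, 36] and [11, 33]
    Split: [12, 36] -> [12] and [36]
    Merge: [12] + [36] -> [12, 36]
    Split: [11, 33] -> [11] and [33]
    Merge: [11] + [33] -> [11, 33]
  Merge: [12, 36] + [11, 33] -> [11, 12, 33, 36]
  Split: [8, 7, 29, 11] -> [8, 7] and [29, 11]
    Split: [8, 7] -> [8] and [7]
    Merge: [8] + [7] -> [7, 8]
    Split: [29, 11] -> [29] and [11]
    Merge: [29] + [11] -> [11, 29]
  Merge: [7, 8] + [11, 29] -> [7, 8, 11, 29]
Merge: [11, 12, 33, 36] + [7, 8, 11, 29] -> [7, 8, 11, 11, 12, 29, 33, 36]

Final sorted array: [7, 8, 11, 11, 12, 29, 33, 36]

The merge sort proceeds by recursively splitting the array and merging sorted halves.
After all merges, the sorted array is [7, 8, 11, 11, 12, 29, 33, 36].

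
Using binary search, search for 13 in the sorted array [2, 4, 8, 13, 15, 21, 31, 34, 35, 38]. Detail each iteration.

Binary search for 13 in [2, 4, 8, 13, 15, 21, 31, 34, 35, 38]:

lo=0, hi=9, mid=4, arr[mid]=15 -> 15 > 13, search left half
lo=0, hi=3, mid=1, arr[mid]=4 -> 4 < 13, search right half
lo=2, hi=3, mid=2, arr[mid]=8 -> 8 < 13, search right half
lo=3, hi=3, mid=3, arr[mid]=13 -> Found target at index 3!

Binary search finds 13 at index 3 after 4 comparisons. The search repeatedly halves the search space by comparing with the middle element.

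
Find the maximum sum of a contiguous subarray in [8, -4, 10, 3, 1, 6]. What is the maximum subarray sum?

Using Kadane's algorithm on [8, -4, 10, 3, 1, 6]:

Scanning through the array:
Position 1 (value -4): max_ending_here = 4, max_so_far = 8
Position 2 (value 10): max_ending_here = 14, max_so_far = 14
Position 3 (value 3): max_ending_here = 17, max_so_far = 17
Position 4 (value 1): max_ending_here = 18, max_so_far = 18
Position 5 (value 6): max_ending_here = 24, max_so_far = 24

Maximum subarray: [8, -4, 10, 3, 1, 6]
Maximum sum: 24

The maximum subarray is [8, -4, 10, 3, 1, 6] with sum 24. This subarray runs from index 0 to index 5.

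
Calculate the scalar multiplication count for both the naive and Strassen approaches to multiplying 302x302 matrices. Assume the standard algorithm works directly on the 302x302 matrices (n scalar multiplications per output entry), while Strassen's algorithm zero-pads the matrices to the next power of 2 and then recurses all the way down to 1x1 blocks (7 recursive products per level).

Matrix multiplication for 302x302 matrices:

Strassen's algorithm requires power-of-2 dimensions. Pad 302x302 to 512x512 (next power of 2).

Standard algorithm: 302^3 = 27543608 multiplications
Strassen's algorithm: 7^(log2(512)) = 7^9 = 40353607 multiplications
Difference: 27543608 - 40353607 = -12809999 (Strassen uses MORE here due to padding overhead — for small or just-over-power-of-2 n, padding can outweigh the per-level savings)

Standard: 27543608 multiplications (302^3). Strassen: 40353607 multiplications (7^9, after padding to 512x512). Strassen reduces 8 recursive multiplications to 7 at each level.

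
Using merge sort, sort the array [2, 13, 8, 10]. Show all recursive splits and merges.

Merge sort trace:

Split: [2, 13, 8, 10] -> [2, 13] and [8, 10]
  Split: [2, 13] -> [2] and [13]
  Merge: [2] + [13] -> [2, 13]
  Split: [8, 10] -> [8] and [10]
  Merge: [8] + [10] -> [8, 10]
Merge: [2, 13] + [8, 10] -> [2, 8, 10, 13]

Final sorted array: [2, 8, 10, 13]

The merge sort proceeds by recursively splitting the array and merging sorted halves.
After all merges, the sorted array is [2, 8, 10, 13].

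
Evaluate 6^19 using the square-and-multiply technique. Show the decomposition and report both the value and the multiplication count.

Computing 6^19 by squaring (build up from 6^1; each line after the first costs one multiplication):

6^1 = 6
6^2 = (6^1)^2 = 6^2 = 36
6^4 = (6^2)^2 = 36^2 = 1296
6^8 = (6^4)^2 = 1296^2 = 1679616
6^9 = 6 * 6^8 = 6 * 1679616 = 10077696
6^18 = (6^9)^2 = 10077696^2 = 101559956668416
6^19 = 6 * 6^18 = 6 * 101559956668416 = 609359740010496

Result: 609359740010496
Multiplications needed: 6 (6 lines after 6^1)

6^19 = 609359740010496. Using exponentiation by squaring, this requires 6 multiplications. The key idea: if the exponent is even, square the half-power; if odd, multiply by the base once.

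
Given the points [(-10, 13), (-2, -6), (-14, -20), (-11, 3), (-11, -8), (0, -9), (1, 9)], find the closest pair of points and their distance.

Computing all pairwise distances among 7 points:

d((-10, 13), (-2, -6)) = 20.6155
d((-10, 13), (-14, -20)) = 33.2415
d((-10, 13), (-11, 3)) = 10.0499
d((-10, 13), (-11, -8)) = 21.0238
d((-10, 13), (0, -9)) = 24.1661
d((-10, 13), (1, 9)) = 11.7047
d((-2, -6), (-14, -20)) = 18.4391
d((-2, -6), (-11, 3)) = 12.7279
d((-2, -6), (-11, -8)) = 9.2195
d((-2, -6), (0, -9)) = 3.6056 <-- minimum
d((-2, -6), (1, 9)) = 15.2971
d((-14, -20), (-11, 3)) = 23.1948
d((-14, -20), (-11, -8)) = 12.3693
d((-14, -20), (0, -9)) = 17.8045
d((-14, -20), (1, 9)) = 32.6497
d((-11, 3), (-11, -8)) = 11.0
d((-11, 3), (0, -9)) = 16.2788
d((-11, 3), (1, 9)) = 13.4164
d((-11, -8), (0, -9)) = 11.0454
d((-11, -8), (1, 9)) = 20.8087
d((0, -9), (1, 9)) = 18.0278

Closest pair: (-2, -6) and (0, -9) with distance 3.6056

The closest pair is (-2, -6) and (0, -9) with Euclidean distance 3.6056. For 7 points, brute-force pairwise comparison is shown above. For large n, the divide-and-conquer algorithm (sort by x, recurse on halves, check the dividing strip) achieves O(n log n).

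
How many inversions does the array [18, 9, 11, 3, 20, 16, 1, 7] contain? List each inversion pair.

Finding inversions in [18, 9, 11, 3, 20, 16, 1, 7]:

(0, 1): arr[0]=18 > arr[1]=9
(0, 2): arr[0]=18 > arr[2]=11
(0, 3): arr[0]=18 > arr[3]=3
(0, 5): arr[0]=18 > arr[5]=16
(0, 6): arr[0]=18 > arr[6]=1
(0, 7): arr[0]=18 > arr[7]=7
(1, 3): arr[1]=9 > arr[3]=3
(1, 6): arr[1]=9 > arr[6]=1
(1, 7): arr[1]=9 > arr[7]=7
(2, 3): arr[2]=11 > arr[3]=3
(2, 6): arr[2]=11 > arr[6]=1
(2, 7): arr[2]=11 > arr[7]=7
(3, 6): arr[3]=3 > arr[6]=1
(4, 5): arr[4]=20 > arr[5]=16
(4, 6): arr[4]=20 > arr[6]=1
(4, 7): arr[4]=20 > arr[7]=7
(5, 6): arr[5]=16 > arr[6]=1
(5, 7): arr[5]=16 > arr[7]=7

Total inversions: 18

The array has 18 inversion(s): (0,1), (0,2), (0,3), (0,5), (0,6), (0,7), (1,3), (1,6), (1,7), (2,3), (2,6), (2,7), (3,6), (4,5), (4,6), (4,7), (5,6), (5,7). Each pair (i,j) satisfies i < j and arr[i] > arr[j].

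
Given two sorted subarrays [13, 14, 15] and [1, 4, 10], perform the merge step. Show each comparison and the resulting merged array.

Merging process:

Compare 13 vs 1: take 1 from right. Merged: [1]
Compare 13 vs 4: take 4 from right. Merged: [1, 4]
Compare 13 vs 10: take 10 from right. Merged: [1, 4, 10]
Append remaining from left: [13, 14, 15]. Merged: [1, 4, 10, 13, 14, 15]

Final merged array: [1, 4, 10, 13, 14, 15]
Total comparisons: 3

The merged array is [1, 4, 10, 13, 14, 15], requiring 3 comparisons. The merge step runs in O(n) time where n is the total number of elements.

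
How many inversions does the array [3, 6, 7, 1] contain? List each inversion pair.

Finding inversions in [3, 6, 7, 1]:

(0, 3): arr[0]=3 > arr[3]=1
(1, 3): arr[1]=6 > arr[3]=1
(2, 3): arr[2]=7 > arr[3]=1

Total inversions: 3

The array has 3 inversion(s): (0,3), (1,3), (2,3). Each pair (i,j) satisfies i < j and arr[i] > arr[j].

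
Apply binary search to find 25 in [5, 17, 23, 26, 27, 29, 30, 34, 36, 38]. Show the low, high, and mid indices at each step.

Binary search for 25 in [5, 17, 23, 26, 27, 29, 30, 34, 36, 38]:

lo=0, hi=9, mid=4, arr[mid]=27 -> 27 > 25, search left half
lo=0, hi=3, mid=1, arr[mid]=17 -> 17 < 25, search right half
lo=2, hi=3, mid=2, arr[mid]=23 -> 23 < 25, search right half
lo=3, hi=3, mid=3, arr[mid]=26 -> 26 > 25, search left half
lo=3 > hi=2, target 25 not found

Binary search determines that 25 is not in the array after 4 comparisons. The search space was exhausted without finding the target.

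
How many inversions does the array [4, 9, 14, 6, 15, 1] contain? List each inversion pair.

Finding inversions in [4, 9, 14, 6, 15, 1]:

(0, 5): arr[0]=4 > arr[5]=1
(1, 3): arr[1]=9 > arr[3]=6
(1, 5): arr[1]=9 > arr[5]=1
(2, 3): arr[2]=14 > arr[3]=6
(2, 5): arr[2]=14 > arr[5]=1
(3, 5): arr[3]=6 > arr[5]=1
(4, 5): arr[4]=15 > arr[5]=1

Total inversions: 7

The array has 7 inversion(s): (0,5), (1,3), (1,5), (2,3), (2,5), (3,5), (4,5). Each pair (i,j) satisfies i < j and arr[i] > arr[j].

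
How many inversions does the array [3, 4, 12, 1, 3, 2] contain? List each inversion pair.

Finding inversions in [3, 4, 12, 1, 3, 2]:

(0, 3): arr[0]=3 > arr[3]=1
(0, 5): arr[0]=3 > arr[5]=2
(1, 3): arr[1]=4 > arr[3]=1
(1, 4): arr[1]=4 > arr[4]=3
(1, 5): arr[1]=4 > arr[5]=2
(2, 3): arr[2]=12 > arr[3]=1
(2, 4): arr[2]=12 > arr[4]=3
(2, 5): arr[2]=12 > arr[5]=2
(4, 5): arr[4]=3 > arr[5]=2

Total inversions: 9

The array has 9 inversion(s): (0,3), (0,5), (1,3), (1,4), (1,5), (2,3), (2,4), (2,5), (4,5). Each pair (i,j) satisfies i < j and arr[i] > arr[j].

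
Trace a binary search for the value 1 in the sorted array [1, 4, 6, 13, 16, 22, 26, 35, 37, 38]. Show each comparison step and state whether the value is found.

Binary search for 1 in [1, 4, 6, 13, 16, 22, 26, 35, 37, 38]:

lo=0, hi=9, mid=4, arr[mid]=16 -> 16 > 1, search left half
lo=0, hi=3, mid=1, arr[mid]=4 -> 4 > 1, search left half
lo=0, hi=0, mid=0, arr[mid]=1 -> Found target at index 0!

Binary search finds 1 at index 0 after 3 comparisons. The search repeatedly halves the search space by comparing with the middle element.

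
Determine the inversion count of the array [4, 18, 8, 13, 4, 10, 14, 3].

Finding inversions in [4, 18, 8, 13, 4, 10, 14, 3]:

(0, 7): arr[0]=4 > arr[7]=3
(1, 2): arr[1]=18 > arr[2]=8
(1, 3): arr[1]=18 > arr[3]=13
(1, 4): arr[1]=18 > arr[4]=4
(1, 5): arr[1]=18 > arr[5]=10
(1, 6): arr[1]=18 > arr[6]=14
(1, 7): arr[1]=18 > arr[7]=3
(2, 4): arr[2]=8 > arr[4]=4
(2, 7): arr[2]=8 > arr[7]=3
(3, 4): arr[3]=13 > arr[4]=4
(3, 5): arr[3]=13 > arr[5]=10
(3, 7): arr[3]=13 > arr[7]=3
(4, 7): arr[4]=4 > arr[7]=3
(5, 7): arr[5]=10 > arr[7]=3
(6, 7): arr[6]=14 > arr[7]=3

Total inversions: 15

The array has 15 inversion(s): (0,7), (1,2), (1,3), (1,4), (1,5), (1,6), (1,7), (2,4), (2,7), (3,4), (3,5), (3,7), (4,7), (5,7), (6,7). Each pair (i,j) satisfies i < j and arr[i] > arr[j].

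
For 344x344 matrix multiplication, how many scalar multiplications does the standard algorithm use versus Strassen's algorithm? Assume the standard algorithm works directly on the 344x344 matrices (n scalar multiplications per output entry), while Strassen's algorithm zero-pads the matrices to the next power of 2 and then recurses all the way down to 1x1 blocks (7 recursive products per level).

Matrix multiplication for 344x344 matrices:

Strassen's algorithm requires power-of-2 dimensions. Pad 344x344 to 512x512 (next power of 2).

Standard algorithm: 344^3 = 40707584 multiplications
Strassen's algorithm: 7^(log2(512)) = 7^9 = 40353607 multiplications
Savings: 40707584 - 40353607 = 353977 multiplications

Standard: 40707584 multiplications (344^3). Strassen: 40353607 multiplications (7^9, after padding to 512x512). Strassen reduces 8 recursive multiplications to 7 at each level.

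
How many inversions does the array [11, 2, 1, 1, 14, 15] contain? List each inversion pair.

Finding inversions in [11, 2, 1, 1, 14, 15]:

(0, 1): arr[0]=11 > arr[1]=2
(0, 2): arr[0]=11 > arr[2]=1
(0, 3): arr[0]=11 > arr[3]=1
(1, 2): arr[1]=2 > arr[2]=1
(1, 3): arr[1]=2 > arr[3]=1

Total inversions: 5

The array has 5 inversion(s): (0,1), (0,2), (0,3), (1,2), (1,3). Each pair (i,j) satisfies i < j and arr[i] > arr[j].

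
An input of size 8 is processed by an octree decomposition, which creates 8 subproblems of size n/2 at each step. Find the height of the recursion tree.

For divide and conquer with division factor 2:

Problem sizes at each level:
Level 0: 8
Level 1: 4
Level 2: 2
Level 3: 1

The root is level 0 and the size-1 base case is level 3 (the tree spans levels 0 through 3, i.e. 4 levels counting the root), so the depth is the number of divisions: log_2(8) = 3

The recursion tree depth is log_2(8) = 3. At each level, the problem size is divided by 2, so it takes 3 divisions to reduce to a base case of size 1. The algorithm makes 8 recursive calls at each level.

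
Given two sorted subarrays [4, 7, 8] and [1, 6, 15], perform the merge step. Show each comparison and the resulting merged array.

Merging process:

Compare 4 vs 1: take 1 from right. Merged: [1]
Compare 4 vs 6: take 4 from left. Merged: [1, 4]
Compare 7 vs 6: take 6 from right. Merged: [1, 4, 6]
Compare 7 vs 15: take 7 from left. Merged: [1, 4, 6, 7]
Compare 8 vs 15: take 8 from left. Merged: [1, 4, 6, 7, 8]
Append remaining from right: [15]. Merged: [1, 4, 6, 7, 8, 15]

Final merged array: [1, 4, 6, 7, 8, 15]
Total comparisons: 5

The merged array is [1, 4, 6, 7, 8, 15], requiring 5 comparisons. The merge step runs in O(n) time where n is the total number of elements.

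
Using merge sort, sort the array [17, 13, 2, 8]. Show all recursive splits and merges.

Merge sort trace:

Split: [17, 13, 2, 8] -> [17, 13] and [2, 8]
  Split: [17, 13] -> [17] and [13]
  Merge: [17] + [13] -> [13, 17]
  Split: [2, 8] -> [2] and [8]
  Merge: [2] + [8] -> [2, 8]
Merge: [13, 17] + [2, 8] -> [2, 8, 13, 17]

Final sorted array: [2, 8, 13, 17]

The merge sort proceeds by recursively splitting the array and merging sorted halves.
After all merges, the sorted array is [2, 8, 13, 17].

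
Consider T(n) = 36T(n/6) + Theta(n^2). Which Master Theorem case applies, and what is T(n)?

Master Theorem for T(n) = 36T(n/6) + O(n^2):

a = 36, b = 6, c = 2
log_b(a) = log_6(36) = 2.0000

Case 2: c = 2 = log_6(36) = 2.0000
T(n) = O(n^2 log n) = O(n^2 log n)

For T(n) = 36T(n/6) + O(n^2): log_6(36) = 2.0000. This is Case 2 of the Master Theorem (c = log_b(a), equal work at all levels), giving O(n^2 log n).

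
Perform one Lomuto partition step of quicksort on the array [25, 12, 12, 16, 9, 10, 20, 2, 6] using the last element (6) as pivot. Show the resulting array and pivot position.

Lomuto partition with pivot = 6:

Initial array: [25, 12, 12, 16, 9, 10, 20, 2, 6]

arr[0]=25 > 6: no swap
arr[1]=12 > 6: no swap
arr[2]=12 > 6: no swap
arr[3]=16 > 6: no swap
arr[4]=9 > 6: no swap
arr[5]=10 > 6: no swap
arr[6]=20 > 6: no swap
arr[7]=2 <= 6: swap with position 0, array becomes [2, 12, 12, 16, 9, 10, 20, 25, 6]

Place pivot at position 1: [2, 6, 12, 16, 9, 10, 20, 25, 12]
Pivot position: 1

After partitioning with pivot 6, the array becomes [2, 6, 12, 16, 9, 10, 20, 25, 12]. The pivot is placed at index 1. All elements to the left of the pivot are <= 6, and all elements to the right are > 6.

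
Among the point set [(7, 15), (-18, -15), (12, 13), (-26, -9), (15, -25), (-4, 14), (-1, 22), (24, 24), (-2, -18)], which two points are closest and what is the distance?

Computing all pairwise distances among 9 points:

d((7, 15), (-18, -15)) = 39.0512
d((7, 15), (12, 13)) = 5.3852 <-- minimum
d((7, 15), (-26, -9)) = 40.8044
d((7, 15), (15, -25)) = 40.7922
d((7, 15), (-4, 14)) = 11.0454
d((7, 15), (-1, 22)) = 10.6301
d((7, 15), (24, 24)) = 19.2354
d((7, 15), (-2, -18)) = 34.2053
d((-18, -15), (12, 13)) = 41.0366
d((-18, -15), (-26, -9)) = 10.0
d((-18, -15), (15, -25)) = 34.4819
d((-18, -15), (-4, 14)) = 32.2025
d((-18, -15), (-1, 22)) = 40.7185
d((-18, -15), (24, 24)) = 57.3149
d((-18, -15), (-2, -18)) = 16.2788
d((12, 13), (-26, -9)) = 43.909
d((12, 13), (15, -25)) = 38.1182
d((12, 13), (-4, 14)) = 16.0312
d((12, 13), (-1, 22)) = 15.8114
d((12, 13), (24, 24)) = 16.2788
d((12, 13), (-2, -18)) = 34.0147
d((-26, -9), (15, -25)) = 44.0114
d((-26, -9), (-4, 14)) = 31.8277
d((-26, -9), (-1, 22)) = 39.8246
d((-26, -9), (24, 24)) = 59.9083
d((-26, -9), (-2, -18)) = 25.632
d((15, -25), (-4, 14)) = 43.382
d((15, -25), (-1, 22)) = 49.6488
d((15, -25), (24, 24)) = 49.8197
d((15, -25), (-2, -18)) = 18.3848
d((-4, 14), (-1, 22)) = 8.544
d((-4, 14), (24, 24)) = 29.7321
d((-4, 14), (-2, -18)) = 32.0624
d((-1, 22), (24, 24)) = 25.0799
d((-1, 22), (-2, -18)) = 40.0125
d((24, 24), (-2, -18)) = 49.3964

Closest pair: (7, 15) and (12, 13) with distance 5.3852

The closest pair is (7, 15) and (12, 13) with Euclidean distance 5.3852. For 9 points, brute-force pairwise comparison is shown above. For large n, the divide-and-conquer algorithm (sort by x, recurse on halves, check the dividing strip) achieves O(n log n).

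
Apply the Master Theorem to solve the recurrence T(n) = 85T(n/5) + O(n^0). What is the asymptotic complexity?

Master Theorem for T(n) = 85T(n/5) + O(n^0):

a = 85, b = 5, c = 0
log_b(a) = log_5(85) = 2.7604

Case 1: c = 0 < log_5(85) = 2.7604
T(n) = O(n^(log_5 85))

For T(n) = 85T(n/5) + O(n^0): log_5(85) = 2.7604. This is Case 1 of the Master Theorem (c < log_b(a), work dominated by leaves), giving O(n^(log_5 85)).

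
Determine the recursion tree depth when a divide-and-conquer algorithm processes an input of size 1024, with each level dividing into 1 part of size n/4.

For divide and conquer with division factor 4:

Problem sizes at each level:
Level 0: 1024
Level 1: 256
Level 2: 64
Level 3: 16
Level 4: 4
Level 5: 1

The root is level 0 and the size-1 base case is level 5 (the tree spans levels 0 through 5, i.e. 6 levels counting the root), so the depth is the number of divisions: log_4(1024) = 5

The recursion tree depth is log_4(1024) = 5. At each level, the problem size is divided by 4, so it takes 5 divisions to reduce to a base case of size 1. The algorithm makes 1 recursive call at each level.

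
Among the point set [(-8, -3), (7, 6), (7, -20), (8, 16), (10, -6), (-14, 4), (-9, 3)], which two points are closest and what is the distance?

Computing all pairwise distances among 7 points:

d((-8, -3), (7, 6)) = 17.4929
d((-8, -3), (7, -20)) = 22.6716
d((-8, -3), (8, 16)) = 24.8395
d((-8, -3), (10, -6)) = 18.2483
d((-8, -3), (-14, 4)) = 9.2195
d((-8, -3), (-9, 3)) = 6.0828
d((7, 6), (7, -20)) = 26.0
d((7, 6), (8, 16)) = 10.0499
d((7, 6), (10, -6)) = 12.3693
d((7, 6), (-14, 4)) = 21.095
d((7, 6), (-9, 3)) = 16.2788
d((7, -20), (8, 16)) = 36.0139
d((7, -20), (10, -6)) = 14.3178
d((7, -20), (-14, 4)) = 31.8904
d((7, -20), (-9, 3)) = 28.0179
d((8, 16), (10, -6)) = 22.0907
d((8, 16), (-14, 4)) = 25.0599
d((8, 16), (-9, 3)) = 21.4009
d((10, -6), (-14, 4)) = 26.0
d((10, -6), (-9, 3)) = 21.0238
d((-14, 4), (-9, 3)) = 5.099 <-- minimum

Closest pair: (-14, 4) and (-9, 3) with distance 5.099

The closest pair is (-14, 4) and (-9, 3) with Euclidean distance 5.099. For 7 points, brute-force pairwise comparison is shown above. For large n, the divide-and-conquer algorithm (sort by x, recurse on halves, check the dividing strip) achieves O(n log n).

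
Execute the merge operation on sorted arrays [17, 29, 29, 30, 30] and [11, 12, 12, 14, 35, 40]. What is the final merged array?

Merging process:

Compare 17 vs 11: take 11 from right. Merged: [11]
Compare 17 vs 12: take 12 from right. Merged: [11, 12]
Compare 17 vs 12: take 12 from right. Merged: [11, 12, 12]
Compare 17 vs 14: take 14 from right. Merged: [11, 12, 12, 14]
Compare 17 vs 35: take 17 from left. Merged: [11, 12, 12, 14, 17]
Compare 29 vs 35: take 29 from left. Merged: [11, 12, 12, 14, 17, 29]
Compare 29 vs 35: take 29 from left. Merged: [11, 12, 12, 14, 17, 29, 29]
Compare 30 vs 35: take 30 from left. Merged: [11, 12, 12, 14, 17, 29, 29, 30]
Compare 30 vs 35: take 30 from left. Merged: [11, 12, 12, 14, 17, 29, 29, 30, 30]
Append remaining from right: [35, 40]. Merged: [11, 12, 12, 14, 17, 29, 29, 30, 30, 35, 40]

Final merged array: [11, 12, 12, 14, 17, 29, 29, 30, 30, 35, 40]
Total comparisons: 9

The merged array is [11, 12, 12, 14, 17, 29, 29, 30, 30, 35, 40], requiring 9 comparisons. The merge step runs in O(n) time where n is the total number of elements.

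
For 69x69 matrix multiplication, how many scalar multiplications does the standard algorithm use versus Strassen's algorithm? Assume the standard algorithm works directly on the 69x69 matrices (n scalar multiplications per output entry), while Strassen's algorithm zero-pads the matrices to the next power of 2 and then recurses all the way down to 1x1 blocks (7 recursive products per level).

Matrix multiplication for 69x69 matrices:

Strassen's algorithm requires power-of-2 dimensions. Pad 69x69 to 128x128 (next power of 2).

Standard algorithm: 69^3 = 328509 multiplications
Strassen's algorithm: 7^(log2(128)) = 7^7 = 823543 multiplications
Difference: 328509 - 823543 = -495034 (Strassen uses MORE here due to padding overhead — for small or just-over-power-of-2 n, padding can outweigh the per-level savings)

Standard: 328509 multiplications (69^3). Strassen: 823543 multiplications (7^7, after padding to 128x128). Strassen reduces 8 recursive multiplications to 7 at each level.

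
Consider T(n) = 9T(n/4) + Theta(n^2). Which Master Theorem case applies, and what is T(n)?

Master Theorem for T(n) = 9T(n/4) + O(n^2):

a = 9, b = 4, c = 2
log_b(a) = log_4(9) = 1.5850

Case 3: c = 2 > log_4(9) = 1.5850
T(n) = O(n^2) = O(n^2)

For T(n) = 9T(n/4) + O(n^2): log_4(9) = 1.5850. This is Case 3 of the Master Theorem (c > log_b(a), work dominated by root), giving O(n^2).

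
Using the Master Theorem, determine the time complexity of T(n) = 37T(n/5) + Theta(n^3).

Master Theorem for T(n) = 37T(n/5) + O(n^3):

a = 37, b = 5, c = 3
log_b(a) = log_5(37) = 2.2436

Case 3: c = 3 > log_5(37) = 2.2436
T(n) = O(n^3) = O(n^3)

For T(n) = 37T(n/5) + O(n^3): log_5(37) = 2.2436. This is Case 3 of the Master Theorem (c > log_b(a), work dominated by root), giving O(n^3).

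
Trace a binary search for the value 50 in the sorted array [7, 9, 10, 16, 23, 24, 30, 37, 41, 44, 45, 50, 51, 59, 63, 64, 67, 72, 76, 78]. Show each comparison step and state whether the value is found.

Binary search for 50 in [7, 9, 10, 16, 23, 24, 30, 37, 41, 44, 45, 50, 51, 59, 63, 64, 67, 72, 76, 78]:

lo=0, hi=19, mid=9, arr[mid]=44 -> 44 < 50, search right half
lo=10, hi=19, mid=14, arr[mid]=63 -> 63 > 50, search left half
lo=10, hi=13, mid=11, arr[mid]=50 -> Found target at index 11!

Binary search finds 50 at index 11 after 3 comparisons. The search repeatedly halves the search space by comparing with the middle element.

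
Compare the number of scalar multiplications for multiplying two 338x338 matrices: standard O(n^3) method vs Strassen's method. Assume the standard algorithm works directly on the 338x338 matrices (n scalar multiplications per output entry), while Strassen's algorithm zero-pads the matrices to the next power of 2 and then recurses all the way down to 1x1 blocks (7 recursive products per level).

Matrix multiplication for 338x338 matrices:

Strassen's algorithm requires power-of-2 dimensions. Pad 338x338 to 512x512 (next power of 2).

Standard algorithm: 338^3 = 38614472 multiplications
Strassen's algorithm: 7^(log2(512)) = 7^9 = 40353607 multiplications
Difference: 38614472 - 40353607 = -1739135 (Strassen uses MORE here due to padding overhead — for small or just-over-power-of-2 n, padding can outweigh the per-level savings)

Standard: 38614472 multiplications (338^3). Strassen: 40353607 multiplications (7^9, after padding to 512x512). Strassen reduces 8 recursive multiplications to 7 at each level.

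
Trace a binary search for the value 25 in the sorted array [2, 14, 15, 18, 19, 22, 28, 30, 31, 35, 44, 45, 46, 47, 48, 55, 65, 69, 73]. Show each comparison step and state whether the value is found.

Binary search for 25 in [2, 14, 15, 18, 19, 22, 28, 30, 31, 35, 44, 45, 46, 47, 48, 55, 65, 69, 73]:

lo=0, hi=18, mid=9, arr[mid]=35 -> 35 > 25, search left half
lo=0, hi=8, mid=4, arr[mid]=19 -> 19 < 25, search right half
lo=5, hi=8, mid=6, arr[mid]=28 -> 28 > 25, search left half
lo=5, hi=5, mid=5, arr[mid]=22 -> 22 < 25, search right half
lo=6 > hi=5, target 25 not found

Binary search determines that 25 is not in the array after 4 comparisons. The search space was exhausted without finding the target.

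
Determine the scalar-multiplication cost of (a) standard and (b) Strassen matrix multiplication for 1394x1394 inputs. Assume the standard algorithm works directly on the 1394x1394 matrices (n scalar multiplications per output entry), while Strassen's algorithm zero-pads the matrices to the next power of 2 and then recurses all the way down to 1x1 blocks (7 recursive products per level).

Matrix multiplication for 1394x1394 matrices:

Strassen's algorithm requires power-of-2 dimensions. Pad 1394x1394 to 2048x2048 (next power of 2).

Standard algorithm: 1394^3 = 2708870984 multiplications
Strassen's algorithm: 7^(log2(2048)) = 7^11 = 1977326743 multiplications
Savings: 2708870984 - 1977326743 = 731544241 multiplications

Standard: 2708870984 multiplications (1394^3). Strassen: 1977326743 multiplications (7^11, after padding to 2048x2048). Strassen reduces 8 recursive multiplications to 7 at each level.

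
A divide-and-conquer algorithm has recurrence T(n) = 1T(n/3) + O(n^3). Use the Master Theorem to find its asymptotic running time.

Master Theorem for T(n) = 1T(n/3) + O(n^3):

a = 1, b = 3, c = 3
log_b(a) = log_3(1) = 0.0000

Case 3: c = 3 > log_3(1) = 0.0000
T(n) = O(n^3) = O(n^3)

For T(n) = 1T(n/3) + O(n^3): log_3(1) = 0.0000. This is Case 3 of the Master Theorem (c > log_b(a), work dominated by root), giving O(n^3).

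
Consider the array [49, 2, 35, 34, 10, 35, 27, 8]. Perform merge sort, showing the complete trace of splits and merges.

Merge sort trace:

Split: [49, 2, 35, 34, 10, 35, 27, 8] -> [49, 2, 35, 34] and [10, 35, 27, 8]
  Split: [49, 2, 35, 34] -> [49, 2] and [35, 34]
    Split: [49, 2] -> [49] and [2]
    Merge: [49] + [2] -> [2, 49]
    Split: [35, 34] -> [35] and [34]
    Merge: [35] + [34] -> [34, 35]
  Merge: [2, 49] + [34, 35] -> [2, 34, 35, 49]
  Split: [10, 35, 27, 8] -> [10, 35] and [27, 8]
    Split: [10, 35] -> [10] and [35]
    Merge: [10] + [35] -> [10, 35]
    Split: [27, 8] -> [27] and [8]
    Merge: [27] + [8] -> [8, 27]
  Merge: [10, 35] + [8, 27] -> [8, 10, 27, 35]
Merge: [2, 34, 35, 49] + [8, 10, 27, 35] -> [2, 8, 10, 27, 34, 35, 35, 49]

Final sorted array: [2, 8, 10, 27, 34, 35, 35, 49]

The merge sort proceeds by recursively splitting the array and merging sorted halves.
After all merges, the sorted array is [2, 8, 10, 27, 34, 35, 35, 49].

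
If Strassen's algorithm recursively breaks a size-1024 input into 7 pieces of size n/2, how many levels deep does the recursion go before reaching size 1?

For divide and conquer with division factor 2:

Problem sizes at each level:
Level 0: 1024
Level 1: 512
Level 2: 256
Level 3: 128
Level 4: 64
Level 5: 32
Level 6: 16
Level 7: 8
Level 8: 4
Level 9: 2
Level 10: 1

The root is level 0 and the size-1 base case is level 10 (the tree spans levels 0 through 10, i.e. 11 levels counting the root), so the depth is the number of divisions: log_2(1024) = 10

The recursion tree depth is log_2(1024) = 10. At each level, the problem size is divided by 2, so it takes 10 divisions to reduce to a base case of size 1. The algorithm makes 7 recursive calls at each level.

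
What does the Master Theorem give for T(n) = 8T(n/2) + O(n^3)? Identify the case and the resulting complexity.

Master Theorem for T(n) = 8T(n/2) + O(n^3):

a = 8, b = 2, c = 3
log_b(a) = log_2(8) = 3.0000

Case 2: c = 3 = log_2(8) = 3.0000
T(n) = O(n^3 log n) = O(n^3 log n)

For T(n) = 8T(n/2) + O(n^3): log_2(8) = 3.0000. This is Case 2 of the Master Theorem (c = log_b(a), equal work at all levels), giving O(n^3 log n).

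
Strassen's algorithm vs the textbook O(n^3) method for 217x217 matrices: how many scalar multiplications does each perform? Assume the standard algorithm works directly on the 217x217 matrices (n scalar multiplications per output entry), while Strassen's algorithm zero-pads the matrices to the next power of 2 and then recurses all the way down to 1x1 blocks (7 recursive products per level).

Matrix multiplication for 217x217 matrices:

Strassen's algorithm requires power-of-2 dimensions. Pad 217x217 to 256x256 (next power of 2).

Standard algorithm: 217^3 = 10218313 multiplications
Strassen's algorithm: 7^(log2(256)) = 7^8 = 5764801 multiplications
Savings: 10218313 - 5764801 = 4453512 multiplications

Standard: 10218313 multiplications (217^3). Strassen: 5764801 multiplications (7^8, after padding to 256x256). Strassen reduces 8 recursive multiplications to 7 at each level.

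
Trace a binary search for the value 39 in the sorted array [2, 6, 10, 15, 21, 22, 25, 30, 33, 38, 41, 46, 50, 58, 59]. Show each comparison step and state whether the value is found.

Binary search for 39 in [2, 6, 10, 15, 21, 22, 25, 30, 33, 38, 41, 46, 50, 58, 59]:

lo=0, hi=14, mid=7, arr[mid]=30 -> 30 < 39, search right half
lo=8, hi=14, mid=11, arr[mid]=46 -> 46 > 39, search left half
lo=8, hi=10, mid=9, arr[mid]=38 -> 38 < 39, search right half
lo=10, hi=10, mid=10, arr[mid]=41 -> 41 > 39, search left half
lo=10 > hi=9, target 39 not found

Binary search determines that 39 is not in the array after 4 comparisons. The search space was exhausted without finding the target.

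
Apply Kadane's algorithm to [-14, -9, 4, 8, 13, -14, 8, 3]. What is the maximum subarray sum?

Using Kadane's algorithm on [-14, -9, 4, 8, 13, -14, 8, 3]:

Scanning through the array:
Position 1 (value -9): max_ending_here = -9, max_so_far = -9
Position 2 (value 4): max_ending_here = 4, max_so_far = 4
Position 3 (value 8): max_ending_here = 12, max_so_far = 12
Position 4 (value 13): max_ending_here = 25, max_so_far = 25
Position 5 (value -14): max_ending_here = 11, max_so_far = 25
Position 6 (value 8): max_ending_here = 19, max_so_far = 25
Position 7 (value 3): max_ending_here = 22, max_so_far = 25

Maximum subarray: [4, 8, 13]
Maximum sum: 25

The maximum subarray is [4, 8, 13] with sum 25. This subarray runs from index 2 to index 4.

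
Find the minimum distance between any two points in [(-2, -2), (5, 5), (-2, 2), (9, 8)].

Computing all pairwise distances among 4 points:

d((-2, -2), (5, 5)) = 9.8995
d((-2, -2), (-2, 2)) = 4.0 <-- minimum
d((-2, -2), (9, 8)) = 14.8661
d((5, 5), (-2, 2)) = 7.6158
d((5, 5), (9, 8)) = 5.0
d((-2, 2), (9, 8)) = 12.53

Closest pair: (-2, -2) and (-2, 2) with distance 4.0

The closest pair is (-2, -2) and (-2, 2) with Euclidean distance 4.0. For 4 points, brute-force pairwise comparison is shown above. For large n, the divide-and-conquer algorithm (sort by x, recurse on halves, check the dividing strip) achieves O(n log n).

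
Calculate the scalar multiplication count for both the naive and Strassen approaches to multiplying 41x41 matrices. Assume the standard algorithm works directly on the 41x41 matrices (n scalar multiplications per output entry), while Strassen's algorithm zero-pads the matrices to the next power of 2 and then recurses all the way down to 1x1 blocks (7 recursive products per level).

Matrix multiplication for 41x41 matrices:

Strassen's algorithm requires power-of-2 dimensions. Pad 41x41 to 64x64 (next power of 2).

Standard algorithm: 41^3 = 68921 multiplications
Strassen's algorithm: 7^(log2(64)) = 7^6 = 117649 multiplications
Difference: 68921 - 117649 = -48728 (Strassen uses MORE here due to padding overhead — for small or just-over-power-of-2 n, padding can outweigh the per-level savings)

Standard: 68921 multiplications (41^3). Strassen: 117649 multiplications (7^6, after padding to 64x64). Strassen reduces 8 recursive multiplications to 7 at each level.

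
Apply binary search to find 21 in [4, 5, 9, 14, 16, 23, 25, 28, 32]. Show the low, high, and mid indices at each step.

Binary search for 21 in [4, 5, 9, 14, 16, 23, 25, 28, 32]:

lo=0, hi=8, mid=4, arr[mid]=16 -> 16 < 21, search right half
lo=5, hi=8, mid=6, arr[mid]=25 -> 25 > 21, search left half
lo=5, hi=5, mid=5, arr[mid]=23 -> 23 > 21, search left half
lo=5 > hi=4, target 21 not found

Binary search determines that 21 is not in the array after 3 comparisons. The search space was exhausted without finding the target.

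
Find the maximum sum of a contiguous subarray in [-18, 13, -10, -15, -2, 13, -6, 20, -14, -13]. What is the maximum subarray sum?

Using Kadane's algorithm on [-18, 13, -10, -15, -2, 13, -6, 20, -14, -13]:

Scanning through the array:
Position 1 (value 13): max_ending_here = 13, max_so_far = 13
Position 2 (value -10): max_ending_here = 3, max_so_far = 13
Position 3 (value -15): max_ending_here = -12, max_so_far = 13
Position 4 (value -2): max_ending_here = -2, max_so_far = 13
Position 5 (value 13): max_ending_here = 13, max_so_far = 13
Position 6 (value -6): max_ending_here = 7, max_so_far = 13
Position 7 (value 20): max_ending_here = 27, max_so_far = 27
Position 8 (value -14): max_ending_here = 13, max_so_far = 27
Position 9 (value -13): max_ending_here = 0, max_so_far = 27

Maximum subarray: [13, -6, 20]
Maximum sum: 27

The maximum subarray is [13, -6, 20] with sum 27. This subarray runs from index 5 to index 7.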